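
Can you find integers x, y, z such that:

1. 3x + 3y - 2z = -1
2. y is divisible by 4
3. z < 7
Yes

Take x = 1, y = 0, z = 2. Substituting into each constraint:
  (1) 3(1) + 3(0) - 2(2) = -1 ✓
  (2) 0 = 4 × 0, remainder 0 ✓
  (3) 2 < 7 ✓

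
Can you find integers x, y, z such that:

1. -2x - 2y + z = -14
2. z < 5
Yes

Take x = 0, y = 7, z = 0. Substituting into each constraint:
  (1) -2(0) - 2(7) + 0 = -14 ✓
  (2) 0 < 5 ✓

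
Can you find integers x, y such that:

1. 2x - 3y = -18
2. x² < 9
Yes

Take x = 0, y = 6. Substituting into each constraint:
  (1) 2(0) - 3(6) = -18 ✓
  (2) x² = (0)² = 0, and 0 < 9 ✓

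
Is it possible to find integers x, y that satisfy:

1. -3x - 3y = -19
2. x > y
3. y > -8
No

Even the single constraint (-3x - 3y = -19) is infeasible over the integers.

  - -3x - 3y = -19: every term on the left is divisible by 3, so the LHS ≡ 0 (mod 3), but the RHS -19 is not — no integer solution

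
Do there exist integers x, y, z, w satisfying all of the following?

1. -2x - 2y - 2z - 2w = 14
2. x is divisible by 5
Yes

Take x = 0, y = 0, z = -7, w = 0. Substituting into each constraint:
  (1) -2(0) - 2(0) - 2(-7) - 2(0) = 14 ✓
  (2) 0 = 5 × 0, remainder 0 ✓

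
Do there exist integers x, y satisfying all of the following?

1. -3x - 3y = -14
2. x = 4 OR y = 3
No

Even the single constraint (-3x - 3y = -14) is infeasible over the integers.

  - -3x - 3y = -14: every term on the left is divisible by 3, so the LHS ≡ 0 (mod 3), but the RHS -14 is not — no integer solution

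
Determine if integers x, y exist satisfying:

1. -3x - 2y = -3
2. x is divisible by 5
Yes

Take x = -5, y = 9. Substituting into each constraint:
  (1) -3(-5) - 2(9) = -3 ✓
  (2) -5 = 5 × -1, remainder 0 ✓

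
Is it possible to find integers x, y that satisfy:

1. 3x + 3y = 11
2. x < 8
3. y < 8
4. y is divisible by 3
No

Even the single constraint (3x + 3y = 11) is infeasible over the integers.

  - 3x + 3y = 11: every term on the left is divisible by 3, so the LHS ≡ 0 (mod 3), but the RHS 11 is not — no integer solution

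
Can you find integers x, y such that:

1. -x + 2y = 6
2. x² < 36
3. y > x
Yes

Take x = 4, y = 5. Substituting into each constraint:
  (1) (-4) + 2(5) = 6 ✓
  (2) x² = (4)² = 16, and 16 < 36 ✓
  (3) 5 > 4 ✓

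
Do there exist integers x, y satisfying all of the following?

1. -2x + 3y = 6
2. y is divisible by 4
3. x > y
Yes

Take x = 9, y = 8. Substituting into each constraint:
  (1) -2(9) + 3(8) = 6 ✓
  (2) 8 = 4 × 2, remainder 0 ✓
  (3) 9 > 8 ✓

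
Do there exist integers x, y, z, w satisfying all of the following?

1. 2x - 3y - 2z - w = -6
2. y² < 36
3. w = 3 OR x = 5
Yes

Take x = 0, y = 1, z = 0, w = 3. Substituting into each constraint:
  (1) 2(0) - 3(1) - 2(0) + (-3) = -6 ✓
  (2) y² = (1)² = 1, and 1 < 36 ✓
  (3) w = 3, target 3 ✓ (first branch holds)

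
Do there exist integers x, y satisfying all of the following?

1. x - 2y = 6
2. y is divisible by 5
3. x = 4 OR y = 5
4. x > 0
Yes

Take x = 16, y = 5. Substituting into each constraint:
  (1) 16 - 2(5) = 6 ✓
  (2) 5 = 5 × 1, remainder 0 ✓
  (3) y = 5, target 5 ✓ (second branch holds)
  (4) 16 > 0 ✓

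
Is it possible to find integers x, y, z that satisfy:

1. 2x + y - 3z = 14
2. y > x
Yes

Take x = 0, y = 2, z = -4. Substituting into each constraint:
  (1) 2(0) + 2 - 3(-4) = 14 ✓
  (2) 2 > 0 ✓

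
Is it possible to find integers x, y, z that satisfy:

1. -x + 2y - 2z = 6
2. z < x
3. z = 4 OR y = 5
Yes

Take x = 6, y = 10, z = 4. Substituting into each constraint:
  (1) (-6) + 2(10) - 2(4) = 6 ✓
  (2) 4 < 6 ✓
  (3) z = 4, target 4 ✓ (first branch holds)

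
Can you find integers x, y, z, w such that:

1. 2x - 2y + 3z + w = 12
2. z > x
Yes

Take x = 0, y = -4, z = 1, w = 1. Substituting into each constraint:
  (1) 2(0) - 2(-4) + 3(1) + 1 = 12 ✓
  (2) 1 > 0 ✓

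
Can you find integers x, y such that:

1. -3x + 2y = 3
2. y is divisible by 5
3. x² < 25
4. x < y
Yes

Take x = -1, y = 0. Substituting into each constraint:
  (1) -3(-1) + 2(0) = 3 ✓
  (2) 0 = 5 × 0, remainder 0 ✓
  (3) x² = (-1)² = 1, and 1 < 25 ✓
  (4) -1 < 0 ✓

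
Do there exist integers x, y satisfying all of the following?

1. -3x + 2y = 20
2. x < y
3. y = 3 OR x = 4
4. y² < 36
No

A contradictory subset is {-3x + 2y = 20, y = 3 OR x = 4, y² < 36}. No integer assignment can satisfy these jointly:

  - -3x + 2y = 20: is a linear equation tying the variables together
  - y = 3 OR x = 4: forces a choice: either y = 3 or x = 4
  - y² < 36: restricts y to |y| ≤ 5

Split on the disjunction (y = 3 OR x = 4):
  • If y = 3: with y = 3, every remaining term of the linear equation is divisible by 3, so the left side is ≡ 0 (mod 3); but the right side 14 ≡ 2 (mod 3). No integers can satisfy it.
  • If x = 4: the equation forces y = 16, but y² < 36 requires |y| ≤ 5.
Both branches are infeasible, so the system has no integer solution.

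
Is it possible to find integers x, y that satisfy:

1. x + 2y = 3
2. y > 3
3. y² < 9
No

A contradictory subset is {y > 3, y² < 9}. No integer assignment can satisfy these jointly:

  - y > 3: bounds one variable relative to a constant
  - y² < 9: restricts y to |y| ≤ 2

Direct contradiction: the bounds on y require y ≥ 4 and y ≤ 2 simultaneously, which is empty.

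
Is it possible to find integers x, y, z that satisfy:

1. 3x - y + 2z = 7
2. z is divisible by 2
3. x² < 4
Yes

Take x = 1, y = 0, z = 2. Substituting into each constraint:
  (1) 3(1) + 0 + 2(2) = 7 ✓
  (2) 2 = 2 × 1, remainder 0 ✓
  (3) x² = (1)² = 1, and 1 < 4 ✓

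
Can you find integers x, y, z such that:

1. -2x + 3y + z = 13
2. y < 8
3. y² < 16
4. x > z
Yes

Take x = -14, y = 0, z = -15. Substituting into each constraint:
  (1) -2(-14) + 3(0) + (-15) = 13 ✓
  (2) 0 < 8 ✓
  (3) y² = (0)² = 0, and 0 < 16 ✓
  (4) -14 > -15 ✓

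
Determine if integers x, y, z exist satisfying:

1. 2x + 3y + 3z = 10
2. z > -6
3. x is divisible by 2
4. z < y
Yes

Take x = 14, y = -2, z = -4. Substituting into each constraint:
  (1) 2(14) + 3(-2) + 3(-4) = 10 ✓
  (2) -4 > -6 ✓
  (3) 14 = 2 × 7, remainder 0 ✓
  (4) -4 < -2 ✓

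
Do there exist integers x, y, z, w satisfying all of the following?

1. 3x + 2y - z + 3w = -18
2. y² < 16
Yes

Take x = 0, y = 0, z = 0, w = -6. Substituting into each constraint:
  (1) 3(0) + 2(0) + 0 + 3(-6) = -18 ✓
  (2) y² = (0)² = 0, and 0 < 16 ✓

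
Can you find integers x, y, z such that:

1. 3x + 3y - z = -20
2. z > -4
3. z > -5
Yes

Take x = 0, y = -6, z = 2. Substituting into each constraint:
  (1) 3(0) + 3(-6) + (-2) = -20 ✓
  (2) 2 > -4 ✓
  (3) 2 > -5 ✓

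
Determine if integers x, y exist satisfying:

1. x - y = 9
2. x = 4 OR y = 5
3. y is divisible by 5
Yes

Take x = 4, y = -5. Substituting into each constraint:
  (1) 4 + 5 = 9 ✓
  (2) x = 4, target 4 ✓ (first branch holds)
  (3) -5 = 5 × -1, remainder 0 ✓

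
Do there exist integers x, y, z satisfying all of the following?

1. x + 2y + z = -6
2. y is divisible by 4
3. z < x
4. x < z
No

A contradictory subset is {z < x, x < z}. No integer assignment can satisfy these jointly:

  - z < x: bounds one variable relative to another variable
  - x < z: bounds one variable relative to another variable

Direct contradiction: x > z and z > x cannot both hold.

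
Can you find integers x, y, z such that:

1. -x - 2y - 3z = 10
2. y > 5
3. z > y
Yes

Take x = -43, y = 6, z = 7. Substituting into each constraint:
  (1) 43 - 2(6) - 3(7) = 10 ✓
  (2) 6 > 5 ✓
  (3) 7 > 6 ✓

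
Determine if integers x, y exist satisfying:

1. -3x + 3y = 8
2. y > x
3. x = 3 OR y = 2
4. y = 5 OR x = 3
No

Even the single constraint (-3x + 3y = 8) is infeasible over the integers.

  - -3x + 3y = 8: every term on the left is divisible by 3, so the LHS ≡ 0 (mod 3), but the RHS 8 is not — no integer solution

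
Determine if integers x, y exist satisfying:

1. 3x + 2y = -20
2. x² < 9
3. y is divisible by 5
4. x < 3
Yes

Take x = 0, y = -10. Substituting into each constraint:
  (1) 3(0) + 2(-10) = -20 ✓
  (2) x² = (0)² = 0, and 0 < 9 ✓
  (3) -10 = 5 × -2, remainder 0 ✓
  (4) 0 < 3 ✓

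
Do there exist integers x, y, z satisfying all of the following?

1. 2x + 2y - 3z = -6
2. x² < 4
Yes

Take x = 0, y = -3, z = 0. Substituting into each constraint:
  (1) 2(0) + 2(-3) - 3(0) = -6 ✓
  (2) x² = (0)² = 0, and 0 < 4 ✓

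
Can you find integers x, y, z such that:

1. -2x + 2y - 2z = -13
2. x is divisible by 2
No

Even the single constraint (-2x + 2y - 2z = -13) is infeasible over the integers.

  - -2x + 2y - 2z = -13: every term on the left is divisible by 2, so the LHS ≡ 0 (mod 2), but the RHS -13 is not — no integer solution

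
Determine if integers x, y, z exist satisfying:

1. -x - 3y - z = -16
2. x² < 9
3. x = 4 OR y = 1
Yes

Take x = 0, y = 1, z = 13. Substituting into each constraint:
  (1) 0 - 3(1) + (-13) = -16 ✓
  (2) x² = (0)² = 0, and 0 < 9 ✓
  (3) y = 1, target 1 ✓ (second branch holds)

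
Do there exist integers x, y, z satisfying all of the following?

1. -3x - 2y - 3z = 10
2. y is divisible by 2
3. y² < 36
Yes

Take x = 0, y = -2, z = -2. Substituting into each constraint:
  (1) -3(0) - 2(-2) - 3(-2) = 10 ✓
  (2) -2 = 2 × -1, remainder 0 ✓
  (3) y² = (-2)² = 4, and 4 < 36 ✓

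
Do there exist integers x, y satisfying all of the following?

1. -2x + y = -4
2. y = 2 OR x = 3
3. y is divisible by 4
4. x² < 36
No

A contradictory subset is {-2x + y = -4, y = 2 OR x = 3, y is divisible by 4}. No integer assignment can satisfy these jointly:

  - -2x + y = -4: is a linear equation tying the variables together
  - y = 2 OR x = 3: forces a choice: either y = 2 or x = 3
  - y is divisible by 4: restricts y to multiples of 4

Split on the disjunction (y = 2 OR x = 3):
  • If y = 2: this contradicts the divisibility constraint — 2 is not a multiple of 4.
  • If x = 3: with x = 3, writing y = 4y', every remaining term of the linear equation is divisible by 4, so the left side is ≡ 0 (mod 4); but the right side 2 ≡ 2 (mod 4). No integers can satisfy it.
Both branches are infeasible, so the system has no integer solution.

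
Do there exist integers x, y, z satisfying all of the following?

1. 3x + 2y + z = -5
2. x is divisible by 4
Yes

Take x = 0, y = 0, z = -5. Substituting into each constraint:
  (1) 3(0) + 2(0) + (-5) = -5 ✓
  (2) 0 = 4 × 0, remainder 0 ✓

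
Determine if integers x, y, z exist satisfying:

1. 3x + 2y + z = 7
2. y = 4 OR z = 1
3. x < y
Yes

Take x = 3, y = 4, z = -10. Substituting into each constraint:
  (1) 3(3) + 2(4) + (-10) = 7 ✓
  (2) y = 4, target 4 ✓ (first branch holds)
  (3) 3 < 4 ✓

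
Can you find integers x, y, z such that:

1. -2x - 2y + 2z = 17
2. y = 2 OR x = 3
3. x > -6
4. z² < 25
No

Even the single constraint (-2x - 2y + 2z = 17) is infeasible over the integers.

  - -2x - 2y + 2z = 17: every term on the left is divisible by 2, so the LHS ≡ 0 (mod 2), but the RHS 17 is not — no integer solution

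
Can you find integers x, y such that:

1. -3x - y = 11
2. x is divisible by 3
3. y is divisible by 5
Yes

Take x = 3, y = -20. Substituting into each constraint:
  (1) -3(3) + 20 = 11 ✓
  (2) 3 = 3 × 1, remainder 0 ✓
  (3) -20 = 5 × -4, remainder 0 ✓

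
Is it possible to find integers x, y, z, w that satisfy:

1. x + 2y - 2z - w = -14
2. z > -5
Yes

Take x = 0, y = -7, z = 0, w = 0. Substituting into each constraint:
  (1) 0 + 2(-7) - 2(0) + 0 = -14 ✓
  (2) 0 > -5 ✓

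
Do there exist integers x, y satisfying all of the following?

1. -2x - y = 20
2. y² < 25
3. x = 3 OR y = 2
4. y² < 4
No

A contradictory subset is {-2x - y = 20, x = 3 OR y = 2, y² < 4}. No integer assignment can satisfy these jointly:

  - -2x - y = 20: is a linear equation tying the variables together
  - x = 3 OR y = 2: forces a choice: either x = 3 or y = 2
  - y² < 4: restricts y to |y| ≤ 1

Split on the disjunction (x = 3 OR y = 2):
  • If x = 3: the equation forces y = -26, but y² < 4 requires |y| ≤ 1.
  • If y = 2: this contradicts y² < 4, which requires |y| ≤ 1.
Both branches are infeasible, so the system has no integer solution.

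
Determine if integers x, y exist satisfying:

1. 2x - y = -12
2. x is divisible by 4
Yes

Take x = 0, y = 12. Substituting into each constraint:
  (1) 2(0) + (-12) = -12 ✓
  (2) 0 = 4 × 0, remainder 0 ✓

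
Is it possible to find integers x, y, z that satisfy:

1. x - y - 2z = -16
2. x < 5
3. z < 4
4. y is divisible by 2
Yes

Take x = -16, y = 0, z = 0. Substituting into each constraint:
  (1) (-16) + 0 - 2(0) = -16 ✓
  (2) -16 < 5 ✓
  (3) 0 < 4 ✓
  (4) 0 = 2 × 0, remainder 0 ✓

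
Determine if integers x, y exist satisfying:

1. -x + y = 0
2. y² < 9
Yes

Take x = 0, y = 0. Substituting into each constraint:
  (1) 0 + 0 = 0 ✓
  (2) y² = (0)² = 0, and 0 < 9 ✓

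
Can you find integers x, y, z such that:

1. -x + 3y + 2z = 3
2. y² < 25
Yes

Take x = 0, y = 1, z = 0. Substituting into each constraint:
  (1) 0 + 3(1) + 2(0) = 3 ✓
  (2) y² = (1)² = 1, and 1 < 25 ✓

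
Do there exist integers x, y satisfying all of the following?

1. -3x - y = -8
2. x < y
Yes

Take x = 1, y = 5. Substituting into each constraint:
  (1) -3(1) + (-5) = -8 ✓
  (2) 1 < 5 ✓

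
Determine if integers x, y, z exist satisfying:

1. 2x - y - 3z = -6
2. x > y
Yes

Take x = 2, y = 1, z = 3. Substituting into each constraint:
  (1) 2(2) + (-1) - 3(3) = -6 ✓
  (2) 2 > 1 ✓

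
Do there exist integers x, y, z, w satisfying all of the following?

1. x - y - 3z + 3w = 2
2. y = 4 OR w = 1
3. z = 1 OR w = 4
Yes

Take x = 2, y = 0, z = 1, w = 1. Substituting into each constraint:
  (1) 2 + 0 - 3(1) + 3(1) = 2 ✓
  (2) w = 1, target 1 ✓ (second branch holds)
  (3) z = 1, target 1 ✓ (first branch holds)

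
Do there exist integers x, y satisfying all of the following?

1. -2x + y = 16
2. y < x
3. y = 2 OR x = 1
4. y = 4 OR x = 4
No

A contradictory subset is {-2x + y = 16, y < x, y = 4 OR x = 4}. No integer assignment can satisfy these jointly:

  - -2x + y = 16: is a linear equation tying the variables together
  - y < x: bounds one variable relative to another variable
  - y = 4 OR x = 4: forces a choice: either y = 4 or x = 4

Split on the disjunction (y = 4 OR x = 4):
  • If y = 4: the equation forces x = -6, giving (y, x) = (4, -6), which violates x > y.
  • If x = 4: the equation forces y = 24, giving (x, y) = (4, 24), which violates x > y.
Both branches are infeasible, so the system has no integer solution.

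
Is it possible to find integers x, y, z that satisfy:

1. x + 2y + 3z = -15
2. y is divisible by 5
Yes

Take x = -15, y = 0, z = 0. Substituting into each constraint:
  (1) (-15) + 2(0) + 3(0) = -15 ✓
  (2) 0 = 5 × 0, remainder 0 ✓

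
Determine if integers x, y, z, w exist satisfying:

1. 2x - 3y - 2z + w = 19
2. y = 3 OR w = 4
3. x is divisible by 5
Yes

Take x = 0, y = 3, z = -14, w = 0. Substituting into each constraint:
  (1) 2(0) - 3(3) - 2(-14) + 0 = 19 ✓
  (2) y = 3, target 3 ✓ (first branch holds)
  (3) 0 = 5 × 0, remainder 0 ✓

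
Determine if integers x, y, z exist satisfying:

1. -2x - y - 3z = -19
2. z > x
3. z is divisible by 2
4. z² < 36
Yes

Take x = -1, y = 21, z = 0. Substituting into each constraint:
  (1) -2(-1) + (-21) - 3(0) = -19 ✓
  (2) 0 > -1 ✓
  (3) 0 = 2 × 0, remainder 0 ✓
  (4) z² = (0)² = 0, and 0 < 36 ✓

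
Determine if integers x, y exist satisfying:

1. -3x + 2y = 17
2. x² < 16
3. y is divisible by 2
Yes

Take x = 1, y = 10. Substituting into each constraint:
  (1) -3(1) + 2(10) = 17 ✓
  (2) x² = (1)² = 1, and 1 < 16 ✓
  (3) 10 = 2 × 5, remainder 0 ✓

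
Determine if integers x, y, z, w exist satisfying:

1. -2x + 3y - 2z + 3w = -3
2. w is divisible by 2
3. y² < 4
Yes

Take x = 0, y = -1, z = 0, w = 0. Substituting into each constraint:
  (1) -2(0) + 3(-1) - 2(0) + 3(0) = -3 ✓
  (2) 0 = 2 × 0, remainder 0 ✓
  (3) y² = (-1)² = 1, and 1 < 4 ✓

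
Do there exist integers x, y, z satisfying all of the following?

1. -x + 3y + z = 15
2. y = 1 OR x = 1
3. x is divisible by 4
Yes

Take x = 0, y = 1, z = 12. Substituting into each constraint:
  (1) 0 + 3(1) + 12 = 15 ✓
  (2) y = 1, target 1 ✓ (first branch holds)
  (3) 0 = 4 × 0, remainder 0 ✓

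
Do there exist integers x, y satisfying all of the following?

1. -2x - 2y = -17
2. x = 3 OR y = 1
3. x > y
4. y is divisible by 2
No

Even the single constraint (-2x - 2y = -17) is infeasible over the integers.

  - -2x - 2y = -17: every term on the left is divisible by 2, so the LHS ≡ 0 (mod 2), but the RHS -17 is not — no integer solution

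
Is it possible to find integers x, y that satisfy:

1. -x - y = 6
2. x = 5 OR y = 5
Yes

Take x = -11, y = 5. Substituting into each constraint:
  (1) 11 + (-5) = 6 ✓
  (2) y = 5, target 5 ✓ (second branch holds)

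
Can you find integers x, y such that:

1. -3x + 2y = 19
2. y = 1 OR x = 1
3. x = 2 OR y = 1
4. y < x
No

A contradictory subset is {-3x + 2y = 19, x = 2 OR y = 1, y < x}. No integer assignment can satisfy these jointly:

  - -3x + 2y = 19: is a linear equation tying the variables together
  - x = 2 OR y = 1: forces a choice: either x = 2 or y = 1
  - y < x: bounds one variable relative to another variable

Split on the disjunction (x = 2 OR y = 1):
  • If x = 2: with x = 2, every remaining term of the linear equation is divisible by 2, so the left side is ≡ 0 (mod 2); but the right side 25 ≡ 1 (mod 2). No integers can satisfy it.
  • If y = 1: with y = 1, every remaining term of the linear equation is divisible by 3, so the left side is ≡ 0 (mod 3); but the right side 17 ≡ 2 (mod 3). No integers can satisfy it.
Both branches are infeasible, so the system has no integer solution.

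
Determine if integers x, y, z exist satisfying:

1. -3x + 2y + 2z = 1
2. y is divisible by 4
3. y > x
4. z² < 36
Yes

Take x = -1, y = 0, z = -1. Substituting into each constraint:
  (1) -3(-1) + 2(0) + 2(-1) = 1 ✓
  (2) 0 = 4 × 0, remainder 0 ✓
  (3) 0 > -1 ✓
  (4) z² = (-1)² = 1, and 1 < 36 ✓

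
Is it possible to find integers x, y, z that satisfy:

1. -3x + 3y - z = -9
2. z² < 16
Yes

Take x = 0, y = -3, z = 0. Substituting into each constraint:
  (1) -3(0) + 3(-3) + 0 = -9 ✓
  (2) z² = (0)² = 0, and 0 < 16 ✓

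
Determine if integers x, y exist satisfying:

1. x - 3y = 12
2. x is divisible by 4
Yes

Take x = 0, y = -4. Substituting into each constraint:
  (1) 0 - 3(-4) = 12 ✓
  (2) 0 = 4 × 0, remainder 0 ✓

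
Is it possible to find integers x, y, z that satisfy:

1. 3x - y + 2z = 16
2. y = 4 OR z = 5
Yes

Take x = 0, y = -6, z = 5. Substituting into each constraint:
  (1) 3(0) + 6 + 2(5) = 16 ✓
  (2) z = 5, target 5 ✓ (second branch holds)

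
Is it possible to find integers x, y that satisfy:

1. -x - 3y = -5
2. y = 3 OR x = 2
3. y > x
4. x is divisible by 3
No

A contradictory subset is {-x - 3y = -5, x is divisible by 3}. No integer assignment can satisfy these jointly:

  - -x - 3y = -5: is a linear equation tying the variables together
  - x is divisible by 3: restricts x to multiples of 3

Modular obstruction: writing x = 3x', every remaining term of the linear equation is divisible by 3, so the left side is ≡ 0 (mod 3); but the right side -5 ≡ 1 (mod 3). No integers can satisfy it.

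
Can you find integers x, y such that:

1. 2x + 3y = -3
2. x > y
Yes

Take x = 0, y = -1. Substituting into each constraint:
  (1) 2(0) + 3(-1) = -3 ✓
  (2) 0 > -1 ✓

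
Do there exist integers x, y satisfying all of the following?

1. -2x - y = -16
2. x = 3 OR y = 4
Yes

Take x = 3, y = 10. Substituting into each constraint:
  (1) -2(3) + (-10) = -16 ✓
  (2) x = 3, target 3 ✓ (first branch holds)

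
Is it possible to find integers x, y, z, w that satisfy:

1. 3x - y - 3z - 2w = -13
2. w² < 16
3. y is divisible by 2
Yes

Take x = 0, y = -2, z = 5, w = 0. Substituting into each constraint:
  (1) 3(0) + 2 - 3(5) - 2(0) = -13 ✓
  (2) w² = (0)² = 0, and 0 < 16 ✓
  (3) -2 = 2 × -1, remainder 0 ✓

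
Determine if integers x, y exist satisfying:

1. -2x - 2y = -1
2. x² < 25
No

Even the single constraint (-2x - 2y = -1) is infeasible over the integers.

  - -2x - 2y = -1: every term on the left is divisible by 2, so the LHS ≡ 0 (mod 2), but the RHS -1 is not — no integer solution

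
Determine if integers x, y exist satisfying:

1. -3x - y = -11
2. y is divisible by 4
Yes

Take x = 1, y = 8. Substituting into each constraint:
  (1) -3(1) + (-8) = -11 ✓
  (2) 8 = 4 × 2, remainder 0 ✓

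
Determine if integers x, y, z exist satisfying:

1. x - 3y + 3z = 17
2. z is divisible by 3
Yes

Take x = 2, y = -5, z = 0. Substituting into each constraint:
  (1) 2 - 3(-5) + 3(0) = 17 ✓
  (2) 0 = 3 × 0, remainder 0 ✓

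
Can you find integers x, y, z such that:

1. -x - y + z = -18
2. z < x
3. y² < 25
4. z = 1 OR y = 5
Yes

Take x = 15, y = 4, z = 1. Substituting into each constraint:
  (1) (-15) + (-4) + 1 = -18 ✓
  (2) 1 < 15 ✓
  (3) y² = (4)² = 16, and 16 < 25 ✓
  (4) z = 1, target 1 ✓ (first branch holds)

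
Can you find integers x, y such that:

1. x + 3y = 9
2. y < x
Yes

Take x = 3, y = 2. Substituting into each constraint:
  (1) 3 + 3(2) = 9 ✓
  (2) 2 < 3 ✓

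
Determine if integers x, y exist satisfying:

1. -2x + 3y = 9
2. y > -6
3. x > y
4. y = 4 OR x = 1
No

A contradictory subset is {-2x + 3y = 9, x > y, y = 4 OR x = 1}. No integer assignment can satisfy these jointly:

  - -2x + 3y = 9: is a linear equation tying the variables together
  - x > y: bounds one variable relative to another variable
  - y = 4 OR x = 1: forces a choice: either y = 4 or x = 1

Split on the disjunction (y = 4 OR x = 1):
  • If y = 4: with y = 4, every remaining term of the linear equation is divisible by 2, so the left side is ≡ 0 (mod 2); but the right side -3 ≡ 1 (mod 2). No integers can satisfy it.
  • If x = 1: with x = 1, every remaining term of the linear equation is divisible by 3, so the left side is ≡ 0 (mod 3); but the right side 11 ≡ 2 (mod 3). No integers can satisfy it.
Both branches are infeasible, so the system has no integer solution.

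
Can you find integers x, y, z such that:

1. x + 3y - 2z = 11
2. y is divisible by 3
Yes

Take x = 1, y = 0, z = -5. Substituting into each constraint:
  (1) 1 + 3(0) - 2(-5) = 11 ✓
  (2) 0 = 3 × 0, remainder 0 ✓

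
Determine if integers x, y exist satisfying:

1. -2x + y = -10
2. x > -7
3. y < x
Yes

Take x = 0, y = -10. Substituting into each constraint:
  (1) -2(0) + (-10) = -10 ✓
  (2) 0 > -7 ✓
  (3) -10 < 0 ✓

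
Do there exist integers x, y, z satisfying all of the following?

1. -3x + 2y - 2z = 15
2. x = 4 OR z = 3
Yes

Take x = -7, y = 0, z = 3. Substituting into each constraint:
  (1) -3(-7) + 2(0) - 2(3) = 15 ✓
  (2) z = 3, target 3 ✓ (second branch holds)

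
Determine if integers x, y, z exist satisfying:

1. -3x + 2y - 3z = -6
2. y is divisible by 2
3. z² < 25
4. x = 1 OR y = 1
Yes

Take x = 1, y = 0, z = 1. Substituting into each constraint:
  (1) -3(1) + 2(0) - 3(1) = -6 ✓
  (2) 0 = 2 × 0, remainder 0 ✓
  (3) z² = (1)² = 1, and 1 < 25 ✓
  (4) x = 1, target 1 ✓ (first branch holds)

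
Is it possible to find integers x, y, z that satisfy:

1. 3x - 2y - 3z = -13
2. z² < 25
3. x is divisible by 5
Yes

Take x = 0, y = 5, z = 1. Substituting into each constraint:
  (1) 3(0) - 2(5) - 3(1) = -13 ✓
  (2) z² = (1)² = 1, and 1 < 25 ✓
  (3) 0 = 5 × 0, remainder 0 ✓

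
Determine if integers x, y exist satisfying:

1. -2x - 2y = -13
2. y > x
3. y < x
No

Even the single constraint (-2x - 2y = -13) is infeasible over the integers.

  - -2x - 2y = -13: every term on the left is divisible by 2, so the LHS ≡ 0 (mod 2), but the RHS -13 is not — no integer solution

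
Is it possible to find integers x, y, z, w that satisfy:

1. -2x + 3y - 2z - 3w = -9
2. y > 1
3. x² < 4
Yes

Take x = 0, y = 2, z = 0, w = 5. Substituting into each constraint:
  (1) -2(0) + 3(2) - 2(0) - 3(5) = -9 ✓
  (2) 2 > 1 ✓
  (3) x² = (0)² = 0, and 0 < 4 ✓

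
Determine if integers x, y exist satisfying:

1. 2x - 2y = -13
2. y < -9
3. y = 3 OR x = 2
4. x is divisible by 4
No

Even the single constraint (2x - 2y = -13) is infeasible over the integers.

  - 2x - 2y = -13: every term on the left is divisible by 2, so the LHS ≡ 0 (mod 2), but the RHS -13 is not — no integer solution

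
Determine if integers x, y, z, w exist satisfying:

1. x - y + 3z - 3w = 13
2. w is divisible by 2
Yes

Take x = 1, y = 0, z = 4, w = 0. Substituting into each constraint:
  (1) 1 + 0 + 3(4) - 3(0) = 13 ✓
  (2) 0 = 2 × 0, remainder 0 ✓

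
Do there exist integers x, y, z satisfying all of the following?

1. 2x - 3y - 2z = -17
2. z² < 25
Yes

Take x = 2, y = 7, z = 0. Substituting into each constraint:
  (1) 2(2) - 3(7) - 2(0) = -17 ✓
  (2) z² = (0)² = 0, and 0 < 25 ✓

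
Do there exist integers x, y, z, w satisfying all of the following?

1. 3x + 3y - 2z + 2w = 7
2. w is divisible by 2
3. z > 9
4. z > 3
Yes

Take x = 9, y = 0, z = 10, w = 0. Substituting into each constraint:
  (1) 3(9) + 3(0) - 2(10) + 2(0) = 7 ✓
  (2) 0 = 2 × 0, remainder 0 ✓
  (3) 10 > 9 ✓
  (4) 10 > 3 ✓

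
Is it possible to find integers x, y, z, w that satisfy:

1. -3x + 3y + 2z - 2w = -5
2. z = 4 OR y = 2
Yes

Take x = 0, y = -5, z = 4, w = -1. Substituting into each constraint:
  (1) -3(0) + 3(-5) + 2(4) - 2(-1) = -5 ✓
  (2) z = 4, target 4 ✓ (first branch holds)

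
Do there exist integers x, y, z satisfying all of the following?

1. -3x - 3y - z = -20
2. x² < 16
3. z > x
Yes

Take x = 1, y = 5, z = 2. Substituting into each constraint:
  (1) -3(1) - 3(5) + (-2) = -20 ✓
  (2) x² = (1)² = 1, and 1 < 16 ✓
  (3) 2 > 1 ✓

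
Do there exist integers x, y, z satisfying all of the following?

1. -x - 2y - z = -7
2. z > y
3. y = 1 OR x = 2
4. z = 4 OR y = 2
Yes

Take x = 1, y = 1, z = 4. Substituting into each constraint:
  (1) (-1) - 2(1) + (-4) = -7 ✓
  (2) 4 > 1 ✓
  (3) y = 1, target 1 ✓ (first branch holds)
  (4) z = 4, target 4 ✓ (first branch holds)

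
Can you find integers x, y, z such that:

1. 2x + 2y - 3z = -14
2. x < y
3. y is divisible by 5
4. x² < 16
Yes

Take x = -1, y = 0, z = 4. Substituting into each constraint:
  (1) 2(-1) + 2(0) - 3(4) = -14 ✓
  (2) -1 < 0 ✓
  (3) 0 = 5 × 0, remainder 0 ✓
  (4) x² = (-1)² = 1, and 1 < 16 ✓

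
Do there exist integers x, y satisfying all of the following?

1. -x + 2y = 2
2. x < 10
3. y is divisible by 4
Yes

Take x = -2, y = 0. Substituting into each constraint:
  (1) 2 + 2(0) = 2 ✓
  (2) -2 < 10 ✓
  (3) 0 = 4 × 0, remainder 0 ✓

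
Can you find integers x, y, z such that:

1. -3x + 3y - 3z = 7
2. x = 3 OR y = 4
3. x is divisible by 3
No

Even the single constraint (-3x + 3y - 3z = 7) is infeasible over the integers.

  - -3x + 3y - 3z = 7: every term on the left is divisible by 3, so the LHS ≡ 0 (mod 3), but the RHS 7 is not — no integer solution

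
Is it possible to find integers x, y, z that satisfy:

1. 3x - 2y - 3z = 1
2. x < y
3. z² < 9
Yes

Take x = 0, y = 1, z = -1. Substituting into each constraint:
  (1) 3(0) - 2(1) - 3(-1) = 1 ✓
  (2) 0 < 1 ✓
  (3) z² = (-1)² = 1, and 1 < 9 ✓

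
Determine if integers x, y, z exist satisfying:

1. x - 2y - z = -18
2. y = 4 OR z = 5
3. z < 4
Yes

Take x = -7, y = 4, z = 3. Substituting into each constraint:
  (1) (-7) - 2(4) + (-3) = -18 ✓
  (2) y = 4, target 4 ✓ (first branch holds)
  (3) 3 < 4 ✓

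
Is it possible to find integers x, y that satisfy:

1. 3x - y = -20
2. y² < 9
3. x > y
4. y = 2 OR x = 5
No

A contradictory subset is {3x - y = -20, x > y, y = 2 OR x = 5}. No integer assignment can satisfy these jointly:

  - 3x - y = -20: is a linear equation tying the variables together
  - x > y: bounds one variable relative to another variable
  - y = 2 OR x = 5: forces a choice: either y = 2 or x = 5

Split on the disjunction (y = 2 OR x = 5):
  • If y = 2: the equation forces x = -6, giving (y, x) = (2, -6), which violates x > y.
  • If x = 5: the equation forces y = 35, giving (x, y) = (5, 35), which violates x > y.
Both branches are infeasible, so the system has no integer solution.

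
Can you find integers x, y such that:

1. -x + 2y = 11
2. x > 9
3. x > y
Yes

Take x = 13, y = 12. Substituting into each constraint:
  (1) (-13) + 2(12) = 11 ✓
  (2) 13 > 9 ✓
  (3) 13 > 12 ✓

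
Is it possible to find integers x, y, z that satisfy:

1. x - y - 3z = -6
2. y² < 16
Yes

Take x = 0, y = 0, z = 2. Substituting into each constraint:
  (1) 0 + 0 - 3(2) = -6 ✓
  (2) y² = (0)² = 0, and 0 < 16 ✓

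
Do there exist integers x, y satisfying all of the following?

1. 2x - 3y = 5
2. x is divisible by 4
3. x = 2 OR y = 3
No

The full constraint system is jointly infeasible over the integers. Each constraint and what it forces:

  - 2x - 3y = 5: is a linear equation tying the variables together
  - x is divisible by 4: restricts x to multiples of 4
  - x = 2 OR y = 3: forces a choice: either x = 2 or y = 3

Split on the disjunction (x = 2 OR y = 3):
  • If x = 2: this contradicts the divisibility constraint — 2 is not a multiple of 4.
  • If y = 3: with y = 3, writing x = 4x', every remaining term of the linear equation is divisible by 8, so the left side is ≡ 0 (mod 8); but the right side 14 ≡ 6 (mod 8). No integers can satisfy it.
Both branches are infeasible, so the system has no integer solution.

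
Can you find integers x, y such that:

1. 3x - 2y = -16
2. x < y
Yes

Take x = -14, y = -13. Substituting into each constraint:
  (1) 3(-14) - 2(-13) = -16 ✓
  (2) -14 < -13 ✓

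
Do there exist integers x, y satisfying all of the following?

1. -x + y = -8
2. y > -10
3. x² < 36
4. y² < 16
Yes

Take x = 5, y = -3. Substituting into each constraint:
  (1) (-5) + (-3) = -8 ✓
  (2) -3 > -10 ✓
  (3) x² = (5)² = 25, and 25 < 36 ✓
  (4) y² = (-3)² = 9, and 9 < 16 ✓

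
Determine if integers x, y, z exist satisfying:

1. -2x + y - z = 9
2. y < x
Yes

Take x = 1, y = 0, z = -11. Substituting into each constraint:
  (1) -2(1) + 0 + 11 = 9 ✓
  (2) 0 < 1 ✓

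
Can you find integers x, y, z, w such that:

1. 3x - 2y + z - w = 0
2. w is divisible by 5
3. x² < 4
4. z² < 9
Yes

Take x = 0, y = 0, z = 0, w = 0. Substituting into each constraint:
  (1) 3(0) - 2(0) + 0 + 0 = 0 ✓
  (2) 0 = 5 × 0, remainder 0 ✓
  (3) x² = (0)² = 0, and 0 < 4 ✓
  (4) z² = (0)² = 0, and 0 < 9 ✓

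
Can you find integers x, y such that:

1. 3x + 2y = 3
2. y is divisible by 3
Yes

Take x = 1, y = 0. Substituting into each constraint:
  (1) 3(1) + 2(0) = 3 ✓
  (2) 0 = 3 × 0, remainder 0 ✓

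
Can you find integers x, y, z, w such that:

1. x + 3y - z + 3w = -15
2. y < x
Yes

Take x = 0, y = -1, z = 12, w = 0. Substituting into each constraint:
  (1) 0 + 3(-1) + (-12) + 3(0) = -15 ✓
  (2) -1 < 0 ✓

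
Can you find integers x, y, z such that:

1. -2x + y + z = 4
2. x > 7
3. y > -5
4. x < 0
No

A contradictory subset is {x > 7, x < 0}. No integer assignment can satisfy these jointly:

  - x > 7: bounds one variable relative to a constant
  - x < 0: bounds one variable relative to a constant

Direct contradiction: the bounds on x require x ≥ 8 and x ≤ -1 simultaneously, which is empty.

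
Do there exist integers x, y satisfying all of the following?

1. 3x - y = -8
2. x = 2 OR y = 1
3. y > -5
Yes

Take x = 2, y = 14. Substituting into each constraint:
  (1) 3(2) + (-14) = -8 ✓
  (2) x = 2, target 2 ✓ (first branch holds)
  (3) 14 > -5 ✓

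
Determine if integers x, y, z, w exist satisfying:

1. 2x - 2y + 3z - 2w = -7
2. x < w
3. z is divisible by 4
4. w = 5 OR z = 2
No

A contradictory subset is {2x - 2y + 3z - 2w = -7, z is divisible by 4}. No integer assignment can satisfy these jointly:

  - 2x - 2y + 3z - 2w = -7: is a linear equation tying the variables together
  - z is divisible by 4: restricts z to multiples of 4

Modular obstruction: writing z = 4z', every remaining term of the linear equation is divisible by 2, so the left side is ≡ 0 (mod 2); but the right side -7 ≡ 1 (mod 2). No integers can satisfy it.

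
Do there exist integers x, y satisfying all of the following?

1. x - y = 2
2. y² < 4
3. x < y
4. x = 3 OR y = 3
No

A contradictory subset is {x - y = 2, x < y}. No integer assignment can satisfy these jointly:

  - x - y = 2: is a linear equation tying the variables together
  - x < y: bounds one variable relative to another variable

From the equation, x − y = 2, i.e. y − x = -2; but y > x requires y − x ≥ 1. Contradiction.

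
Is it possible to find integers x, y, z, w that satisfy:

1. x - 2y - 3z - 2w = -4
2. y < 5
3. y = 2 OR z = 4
Yes

Take x = 8, y = 0, z = 4, w = 0. Substituting into each constraint:
  (1) 8 - 2(0) - 3(4) - 2(0) = -4 ✓
  (2) 0 < 5 ✓
  (3) z = 4, target 4 ✓ (second branch holds)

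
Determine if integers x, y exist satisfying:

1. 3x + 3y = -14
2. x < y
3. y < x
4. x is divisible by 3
No

Even the single constraint (3x + 3y = -14) is infeasible over the integers.

  - 3x + 3y = -14: every term on the left is divisible by 3, so the LHS ≡ 0 (mod 3), but the RHS -14 is not — no integer solution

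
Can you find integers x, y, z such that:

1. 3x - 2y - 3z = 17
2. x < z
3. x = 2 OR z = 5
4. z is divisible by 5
Yes

Take x = 4, y = -10, z = 5. Substituting into each constraint:
  (1) 3(4) - 2(-10) - 3(5) = 17 ✓
  (2) 4 < 5 ✓
  (3) z = 5, target 5 ✓ (second branch holds)
  (4) 5 = 5 × 1, remainder 0 ✓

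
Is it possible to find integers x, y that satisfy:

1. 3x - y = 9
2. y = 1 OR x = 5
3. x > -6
Yes

Take x = 5, y = 6. Substituting into each constraint:
  (1) 3(5) + (-6) = 9 ✓
  (2) x = 5, target 5 ✓ (second branch holds)
  (3) 5 > -6 ✓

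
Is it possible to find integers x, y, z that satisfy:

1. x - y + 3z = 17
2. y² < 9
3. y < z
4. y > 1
Yes

Take x = 10, y = 2, z = 3. Substituting into each constraint:
  (1) 10 + (-2) + 3(3) = 17 ✓
  (2) y² = (2)² = 4, and 4 < 9 ✓
  (3) 2 < 3 ✓
  (4) 2 > 1 ✓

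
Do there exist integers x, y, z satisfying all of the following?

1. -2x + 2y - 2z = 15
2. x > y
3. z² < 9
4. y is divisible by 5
No

Even the single constraint (-2x + 2y - 2z = 15) is infeasible over the integers.

  - -2x + 2y - 2z = 15: every term on the left is divisible by 2, so the LHS ≡ 0 (mod 2), but the RHS 15 is not — no integer solution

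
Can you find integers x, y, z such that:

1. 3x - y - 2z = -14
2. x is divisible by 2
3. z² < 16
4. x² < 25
Yes

Take x = 0, y = 10, z = 2. Substituting into each constraint:
  (1) 3(0) + (-10) - 2(2) = -14 ✓
  (2) 0 = 2 × 0, remainder 0 ✓
  (3) z² = (2)² = 4, and 4 < 16 ✓
  (4) x² = (0)² = 0, and 0 < 25 ✓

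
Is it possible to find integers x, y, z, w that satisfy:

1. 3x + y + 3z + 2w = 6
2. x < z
Yes

Take x = -1, y = 1, z = 0, w = 4. Substituting into each constraint:
  (1) 3(-1) + 1 + 3(0) + 2(4) = 6 ✓
  (2) -1 < 0 ✓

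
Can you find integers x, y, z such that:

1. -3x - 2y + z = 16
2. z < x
Yes

Take x = 2, y = -11, z = 0. Substituting into each constraint:
  (1) -3(2) - 2(-11) + 0 = 16 ✓
  (2) 0 < 2 ✓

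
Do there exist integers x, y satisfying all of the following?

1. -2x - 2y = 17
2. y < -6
No

Even the single constraint (-2x - 2y = 17) is infeasible over the integers.

  - -2x - 2y = 17: every term on the left is divisible by 2, so the LHS ≡ 0 (mod 2), but the RHS 17 is not — no integer solution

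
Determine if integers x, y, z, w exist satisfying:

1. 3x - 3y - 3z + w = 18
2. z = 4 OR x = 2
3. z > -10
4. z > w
Yes

Take x = 2, y = -5, z = 1, w = 0. Substituting into each constraint:
  (1) 3(2) - 3(-5) - 3(1) + 0 = 18 ✓
  (2) x = 2, target 2 ✓ (second branch holds)
  (3) 1 > -10 ✓
  (4) 1 > 0 ✓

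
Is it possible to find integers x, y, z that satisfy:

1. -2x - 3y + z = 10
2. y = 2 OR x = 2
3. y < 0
Yes

Take x = 2, y = -1, z = 11. Substituting into each constraint:
  (1) -2(2) - 3(-1) + 11 = 10 ✓
  (2) x = 2, target 2 ✓ (second branch holds)
  (3) -1 < 0 ✓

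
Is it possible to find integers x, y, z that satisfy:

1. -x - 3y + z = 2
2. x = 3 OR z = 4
Yes

Take x = 2, y = 0, z = 4. Substituting into each constraint:
  (1) (-2) - 3(0) + 4 = 2 ✓
  (2) z = 4, target 4 ✓ (second branch holds)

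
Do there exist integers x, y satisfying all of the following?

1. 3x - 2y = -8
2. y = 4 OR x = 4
Yes

Take x = 0, y = 4. Substituting into each constraint:
  (1) 3(0) - 2(4) = -8 ✓
  (2) y = 4, target 4 ✓ (first branch holds)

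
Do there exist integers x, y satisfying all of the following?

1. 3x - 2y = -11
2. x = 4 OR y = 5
No

The full constraint system is jointly infeasible over the integers. Each constraint and what it forces:

  - 3x - 2y = -11: is a linear equation tying the variables together
  - x = 4 OR y = 5: forces a choice: either x = 4 or y = 5

Split on the disjunction (x = 4 OR y = 5):
  • If x = 4: with x = 4, every remaining term of the linear equation is divisible by 2, so the left side is ≡ 0 (mod 2); but the right side -23 ≡ 1 (mod 2). No integers can satisfy it.
  • If y = 5: with y = 5, every remaining term of the linear equation is divisible by 3, so the left side is ≡ 0 (mod 3); but the right side -1 ≡ 2 (mod 3). No integers can satisfy it.
Both branches are infeasible, so the system has no integer solution.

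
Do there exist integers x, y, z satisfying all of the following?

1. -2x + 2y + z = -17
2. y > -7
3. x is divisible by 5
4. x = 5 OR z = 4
Yes

Take x = 5, y = -5, z = 3. Substituting into each constraint:
  (1) -2(5) + 2(-5) + 3 = -17 ✓
  (2) -5 > -7 ✓
  (3) 5 = 5 × 1, remainder 0 ✓
  (4) x = 5, target 5 ✓ (first branch holds)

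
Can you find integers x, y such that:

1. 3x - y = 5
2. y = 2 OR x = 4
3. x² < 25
Yes

Take x = 4, y = 7. Substituting into each constraint:
  (1) 3(4) + (-7) = 5 ✓
  (2) x = 4, target 4 ✓ (second branch holds)
  (3) x² = (4)² = 16, and 16 < 25 ✓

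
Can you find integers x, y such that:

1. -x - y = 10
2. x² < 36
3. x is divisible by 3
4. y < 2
Yes

Take x = 0, y = -10. Substituting into each constraint:
  (1) 0 + 10 = 10 ✓
  (2) x² = (0)² = 0, and 0 < 36 ✓
  (3) 0 = 3 × 0, remainder 0 ✓
  (4) -10 < 2 ✓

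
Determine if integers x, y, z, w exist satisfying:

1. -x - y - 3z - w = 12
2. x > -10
Yes

Take x = 0, y = -12, z = 0, w = 0. Substituting into each constraint:
  (1) 0 + 12 - 3(0) + 0 = 12 ✓
  (2) 0 > -10 ✓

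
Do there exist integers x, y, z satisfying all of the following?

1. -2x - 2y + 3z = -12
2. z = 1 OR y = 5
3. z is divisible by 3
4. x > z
Yes

Take x = 10, y = 5, z = 6. Substituting into each constraint:
  (1) -2(10) - 2(5) + 3(6) = -12 ✓
  (2) y = 5, target 5 ✓ (second branch holds)
  (3) 6 = 3 × 2, remainder 0 ✓
  (4) 10 > 6 ✓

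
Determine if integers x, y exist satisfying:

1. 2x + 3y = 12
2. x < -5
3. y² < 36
No

The full constraint system is jointly infeasible over the integers. Each constraint and what it forces:

  - 2x + 3y = 12: is a linear equation tying the variables together
  - x < -5: bounds one variable relative to a constant
  - y² < 36: restricts y to |y| ≤ 5

Range argument: with x ∈ [−∞, -6], y ∈ [-5, 5], the left side of the equation is at most 3, but the right side is 12 > 3. No integer solution exists.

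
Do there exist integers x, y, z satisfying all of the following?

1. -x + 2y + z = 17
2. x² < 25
Yes

Take x = 0, y = 8, z = 1. Substituting into each constraint:
  (1) 0 + 2(8) + 1 = 17 ✓
  (2) x² = (0)² = 0, and 0 < 25 ✓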